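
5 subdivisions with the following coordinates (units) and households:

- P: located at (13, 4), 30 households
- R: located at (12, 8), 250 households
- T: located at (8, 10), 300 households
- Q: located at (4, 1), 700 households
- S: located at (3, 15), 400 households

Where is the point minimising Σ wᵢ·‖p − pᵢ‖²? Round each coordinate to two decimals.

The minimiser of Σwᵢ‖p−pᵢ‖² is the weighted centroid p* = (Σwᵢpᵢ)/(Σwᵢ).
Σwᵢ = 1680.
Σwᵢxᵢ = 30·13 + 250·12 + 300·8 + 700·4 + 400·3 = 9790.
Σwᵢyᵢ = 30·4 + 250·8 + 300·10 + 700·1 + 400·15 = 11820.
x* = 9790/1680 = 5.83, y* = 11820/1680 = 7.04.

(5.83, 7.04)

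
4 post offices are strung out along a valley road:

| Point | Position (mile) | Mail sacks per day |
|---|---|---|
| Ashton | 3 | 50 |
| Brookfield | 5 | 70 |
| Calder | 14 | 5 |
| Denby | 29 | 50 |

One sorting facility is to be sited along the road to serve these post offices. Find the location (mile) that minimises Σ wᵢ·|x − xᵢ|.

x = 5

For a sum of weighted absolute distances on a line, the optimum is the weighted median (not the mean). Total weight W = 175; half-weight = 87.5.
Sort by position and accumulate weight:
  mile 3 (Ashton, w=50) → cum 50
  mile 5 (Brookfield, w=70) → cum 120  ≥ 87.5 → median here
  mile 14 (Calder, w=5) → cum 125
  mile 29 (Denby, w=50) → cum 175
Optimal location: mile 5.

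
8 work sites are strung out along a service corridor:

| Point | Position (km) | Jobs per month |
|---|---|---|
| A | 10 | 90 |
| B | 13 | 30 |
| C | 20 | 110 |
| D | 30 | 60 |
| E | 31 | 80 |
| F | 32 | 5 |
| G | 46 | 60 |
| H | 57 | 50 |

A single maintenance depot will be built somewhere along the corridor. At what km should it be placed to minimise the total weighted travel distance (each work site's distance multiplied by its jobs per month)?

For a sum of weighted absolute distances on a line, the optimum is the weighted median (not the mean). Total weight W = 485; half-weight = 242.5.
Sort by position and accumulate weight:
  km 10 (A, w=90) → cum 90
  km 13 (B, w=30) → cum 120
  km 20 (C, w=110) → cum 230
  km 30 (D, w=60) → cum 290  ≥ 242.5 → median here
  km 31 (E, w=80) → cum 370
  km 32 (F, w=5) → cum 375
  km 46 (G, w=60) → cum 435
  km 57 (H, w=50) → cum 485
Optimal location: km 30.

x = 30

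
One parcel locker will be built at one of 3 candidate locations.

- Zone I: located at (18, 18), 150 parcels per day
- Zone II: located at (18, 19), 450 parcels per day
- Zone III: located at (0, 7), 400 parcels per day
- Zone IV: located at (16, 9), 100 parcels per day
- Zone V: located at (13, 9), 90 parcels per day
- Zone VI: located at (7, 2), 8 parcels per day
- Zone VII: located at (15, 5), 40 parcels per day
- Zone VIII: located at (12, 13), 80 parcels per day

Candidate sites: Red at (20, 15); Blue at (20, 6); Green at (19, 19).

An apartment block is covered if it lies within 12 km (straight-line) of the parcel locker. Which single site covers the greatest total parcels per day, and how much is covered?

Coverage radius r = 12 km; a point is covered iff (Δx)²+(Δy)² ≤ 12² = 144.
  Red (20, 15): covers {Zone I, Zone II, Zone IV, Zone V, Zone VII, Zone VIII} → 910
  Blue (20, 6): covers {Zone IV, Zone V, Zone VII, Zone VIII} → 310
  Green (19, 19): covers {Zone I, Zone II, Zone IV, Zone V, Zone VIII} → 870
Maximum coverage at Red: 910 parcels per day.

Red, covering 910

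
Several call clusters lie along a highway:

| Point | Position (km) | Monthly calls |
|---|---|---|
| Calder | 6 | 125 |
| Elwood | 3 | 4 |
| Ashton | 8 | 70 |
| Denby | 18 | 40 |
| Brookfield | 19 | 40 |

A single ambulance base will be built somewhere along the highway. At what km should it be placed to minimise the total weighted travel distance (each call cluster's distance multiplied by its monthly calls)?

x = 8

For a sum of weighted absolute distances on a line, the optimum is the weighted median (not the mean). Total weight W = 279; half-weight = 139.5.
Sort by position and accumulate weight:
  km 3 (Elwood, w=4) → cum 4
  km 6 (Calder, w=125) → cum 129
  km 8 (Ashton, w=70) → cum 199  ≥ 139.5 → median here
  km 18 (Denby, w=40) → cum 239
  km 19 (Brookfield, w=40) → cum 279
Optimal location: km 8.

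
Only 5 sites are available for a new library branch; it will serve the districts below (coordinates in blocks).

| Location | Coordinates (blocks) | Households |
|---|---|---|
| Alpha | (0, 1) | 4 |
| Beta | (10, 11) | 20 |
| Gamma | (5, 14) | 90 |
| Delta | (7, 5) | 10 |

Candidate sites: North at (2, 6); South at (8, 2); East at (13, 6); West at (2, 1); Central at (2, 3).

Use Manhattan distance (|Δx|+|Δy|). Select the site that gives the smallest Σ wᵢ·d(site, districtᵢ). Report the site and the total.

Total weighted distance at each candidate:
  North (2, 6): total = 1338
  South (8, 2): total = 1646
  East (13, 6): total = 1742
  West (2, 1): total = 1898
  Central (2, 3): total = 1666
Minimum is at North with total 1338 blocks.

North, total 1338 blocks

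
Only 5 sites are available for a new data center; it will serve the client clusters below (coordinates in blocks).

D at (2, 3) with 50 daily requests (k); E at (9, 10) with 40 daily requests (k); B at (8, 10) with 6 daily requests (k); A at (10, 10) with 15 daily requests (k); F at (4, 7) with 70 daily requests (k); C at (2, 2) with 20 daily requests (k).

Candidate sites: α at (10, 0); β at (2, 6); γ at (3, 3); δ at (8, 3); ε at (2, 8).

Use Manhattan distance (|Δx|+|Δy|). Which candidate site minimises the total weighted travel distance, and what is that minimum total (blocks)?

Total weighted distance at each candidate:
  α (10, 0): total = 2322
  β (2, 6): total = 1120
  γ (3, 3): total = 1242
  δ (8, 3): total = 1497
  ε (2, 8): total = 1138
Minimum is at β with total 1120 blocks.

β, total 1120 blocks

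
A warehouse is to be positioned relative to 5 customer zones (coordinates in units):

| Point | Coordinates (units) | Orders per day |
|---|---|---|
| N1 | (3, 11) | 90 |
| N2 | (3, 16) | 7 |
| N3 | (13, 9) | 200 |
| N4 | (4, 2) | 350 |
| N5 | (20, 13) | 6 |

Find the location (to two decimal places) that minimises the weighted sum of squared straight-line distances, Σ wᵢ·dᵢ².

(6.75, 5.64)

The minimiser of Σwᵢ‖p−pᵢ‖² is the weighted centroid p* = (Σwᵢpᵢ)/(Σwᵢ).
Σwᵢ = 653.
Σwᵢxᵢ = 90·3 + 7·3 + 200·13 + 350·4 + 6·20 = 4411.
Σwᵢyᵢ = 90·11 + 7·16 + 200·9 + 350·2 + 6·13 = 3680.
x* = 4411/653 = 6.75, y* = 3680/653 = 5.64.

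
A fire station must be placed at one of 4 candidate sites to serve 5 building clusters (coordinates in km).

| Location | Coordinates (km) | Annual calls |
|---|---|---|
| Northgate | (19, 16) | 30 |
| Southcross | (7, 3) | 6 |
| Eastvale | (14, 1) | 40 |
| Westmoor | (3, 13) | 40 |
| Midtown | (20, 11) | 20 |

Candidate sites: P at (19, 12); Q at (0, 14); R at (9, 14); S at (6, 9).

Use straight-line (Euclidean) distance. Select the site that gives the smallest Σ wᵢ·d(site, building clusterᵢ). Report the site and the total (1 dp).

P, total 1362.9 km

Total weighted distance at each candidate:
  P (19, 12): total = 1362.9
  Q (0, 14): total = 1946.5
  R (9, 14): total = 1401.5
  S (6, 9): total = 1414.8
Minimum is at P with total 1362.9 km.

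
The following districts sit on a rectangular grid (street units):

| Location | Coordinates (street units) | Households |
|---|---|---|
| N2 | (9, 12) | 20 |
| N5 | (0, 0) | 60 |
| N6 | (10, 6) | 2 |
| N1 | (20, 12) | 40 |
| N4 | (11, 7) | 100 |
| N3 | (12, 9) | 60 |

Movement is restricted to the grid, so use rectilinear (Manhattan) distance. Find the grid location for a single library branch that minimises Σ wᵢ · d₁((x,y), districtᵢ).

Manhattan distance separates: Σwᵢ(|x−xᵢ|+|y−yᵢ|) = Σwᵢ|x−xᵢ| + Σwᵢ|y−yᵢ|, so x and y are optimised independently as 1-D weighted medians.
Total weight W = 282; half = 141.
x-coordinate, sorted with cumulative weight:
  x=0 (N5, w=60) cum 60
  x=9 (N2, w=20) cum 80
  x=10 (N6, w=2) cum 82
  x=11 (N4, w=100) cum 182  ← median
  x=12 (N3, w=60) cum 242
  x=20 (N1, w=40) cum 282
⇒ x* = 11
y-coordinate, sorted with cumulative weight:
  y=0 (N5, w=60) cum 60
  y=6 (N6, w=2) cum 62
  y=7 (N4, w=100) cum 162  ← median
  y=9 (N3, w=60) cum 222
  y=12 (N2, w=20) cum 242
  y=12 (N1, w=40) cum 282
⇒ y* = 7

(11, 7)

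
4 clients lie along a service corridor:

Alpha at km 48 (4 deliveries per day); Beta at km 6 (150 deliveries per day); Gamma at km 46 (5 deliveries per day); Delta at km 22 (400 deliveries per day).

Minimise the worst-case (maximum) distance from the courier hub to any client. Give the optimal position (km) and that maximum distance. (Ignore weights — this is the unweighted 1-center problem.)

location 27, max distance 21

The 1-center on a line is the midpoint of the two extreme points: leftmost at 6, rightmost at 48.
Optimal location = (6 + 48)/2 = 27; maximum distance = (48 − 6)/2 = 21.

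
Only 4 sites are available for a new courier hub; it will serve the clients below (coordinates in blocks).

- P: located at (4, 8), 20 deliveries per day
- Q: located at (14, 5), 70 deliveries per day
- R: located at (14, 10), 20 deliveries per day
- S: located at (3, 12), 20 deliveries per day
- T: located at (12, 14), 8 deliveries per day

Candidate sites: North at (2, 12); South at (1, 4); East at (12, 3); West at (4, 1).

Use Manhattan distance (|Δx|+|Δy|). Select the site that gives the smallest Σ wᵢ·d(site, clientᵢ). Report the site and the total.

Total weighted distance at each candidate:
  North (2, 12): total = 1846
  South (1, 4): total = 1868
  East (12, 3): total = 1168
  West (4, 1): total = 1908
Minimum is at East with total 1168 blocks.

East, total 1168 blocks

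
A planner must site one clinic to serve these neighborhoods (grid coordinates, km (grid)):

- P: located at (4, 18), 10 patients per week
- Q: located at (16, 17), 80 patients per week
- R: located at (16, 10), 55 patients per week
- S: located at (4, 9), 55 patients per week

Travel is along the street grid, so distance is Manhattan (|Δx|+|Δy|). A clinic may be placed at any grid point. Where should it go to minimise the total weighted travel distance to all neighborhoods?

Manhattan distance separates: Σwᵢ(|x−xᵢ|+|y−yᵢ|) = Σwᵢ|x−xᵢ| + Σwᵢ|y−yᵢ|, so x and y are optimised independently as 1-D weighted medians.
Total weight W = 200; half = 100.
x-coordinate, sorted with cumulative weight:
  x=4 (P, w=10) cum 10
  x=4 (S, w=55) cum 65
  x=16 (Q, w=80) cum 145  ← median
  x=16 (R, w=55) cum 200
⇒ x* = 16
y-coordinate, sorted with cumulative weight:
  y=9 (S, w=55) cum 55
  y=10 (R, w=55) cum 110  ← median
  y=17 (Q, w=80) cum 190
  y=18 (P, w=10) cum 200
⇒ y* = 10

(16, 10)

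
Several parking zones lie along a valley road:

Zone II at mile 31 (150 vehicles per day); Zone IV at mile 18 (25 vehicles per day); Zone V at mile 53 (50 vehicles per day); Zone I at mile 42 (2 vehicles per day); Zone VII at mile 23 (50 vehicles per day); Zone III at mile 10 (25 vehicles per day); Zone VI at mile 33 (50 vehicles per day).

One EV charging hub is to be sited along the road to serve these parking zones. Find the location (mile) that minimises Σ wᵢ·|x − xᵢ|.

x = 31

For a sum of weighted absolute distances on a line, the optimum is the weighted median (not the mean). Total weight W = 352; half-weight = 176.
Sort by position and accumulate weight:
  mile 10 (Zone III, w=25) → cum 25
  mile 18 (Zone IV, w=25) → cum 50
  mile 23 (Zone VII, w=50) → cum 100
  mile 31 (Zone II, w=150) → cum 250  ≥ 176 → median here
  mile 33 (Zone VI, w=50) → cum 300
  mile 42 (Zone I, w=2) → cum 302
  mile 53 (Zone V, w=50) → cum 352
Optimal location: mile 31.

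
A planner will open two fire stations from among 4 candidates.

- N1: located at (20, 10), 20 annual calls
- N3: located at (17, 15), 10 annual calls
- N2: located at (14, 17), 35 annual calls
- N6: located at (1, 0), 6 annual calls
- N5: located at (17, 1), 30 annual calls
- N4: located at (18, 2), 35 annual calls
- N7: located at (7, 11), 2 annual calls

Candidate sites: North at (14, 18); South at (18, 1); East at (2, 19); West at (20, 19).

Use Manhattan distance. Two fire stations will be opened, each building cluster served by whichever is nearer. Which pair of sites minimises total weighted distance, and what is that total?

Evaluate every pair (each demand assigned to the nearer of the two):
  {North, South}: total = 516
  {South, West}: total = 745
  {South, East}: total = 1059
  {North, West}: total = 1754
  {North, East}: total = 1821
  {East, West}: total = 1971
Best pair: {North, South} with total 516.

{North, South}, total 516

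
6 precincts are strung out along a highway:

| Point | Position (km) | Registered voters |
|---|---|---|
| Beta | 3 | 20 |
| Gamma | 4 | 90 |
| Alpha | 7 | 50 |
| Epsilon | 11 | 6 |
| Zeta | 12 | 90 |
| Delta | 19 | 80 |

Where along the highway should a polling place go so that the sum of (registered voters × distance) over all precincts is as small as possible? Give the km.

x = 12

For a sum of weighted absolute distances on a line, the optimum is the weighted median (not the mean). Total weight W = 336; half-weight = 168.
Sort by position and accumulate weight:
  km 3 (Beta, w=20) → cum 20
  km 4 (Gamma, w=90) → cum 110
  km 7 (Alpha, w=50) → cum 160
  km 11 (Epsilon, w=6) → cum 166
  km 12 (Zeta, w=90) → cum 256  ≥ 168 → median here
  km 19 (Delta, w=80) → cum 336
Optimal location: km 12.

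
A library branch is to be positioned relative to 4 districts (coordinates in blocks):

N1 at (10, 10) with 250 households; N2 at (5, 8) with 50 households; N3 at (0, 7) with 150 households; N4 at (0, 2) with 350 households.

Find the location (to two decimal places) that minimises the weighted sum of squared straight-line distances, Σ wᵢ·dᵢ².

(3.44, 5.81)

The minimiser of Σwᵢ‖p−pᵢ‖² is the weighted centroid p* = (Σwᵢpᵢ)/(Σwᵢ).
Σwᵢ = 800.
Σwᵢxᵢ = 250·10 + 50·5 + 150·0 + 350·0 = 2750.
Σwᵢyᵢ = 250·10 + 50·8 + 150·7 + 350·2 = 4650.
x* = 2750/800 = 3.44, y* = 4650/800 = 5.81.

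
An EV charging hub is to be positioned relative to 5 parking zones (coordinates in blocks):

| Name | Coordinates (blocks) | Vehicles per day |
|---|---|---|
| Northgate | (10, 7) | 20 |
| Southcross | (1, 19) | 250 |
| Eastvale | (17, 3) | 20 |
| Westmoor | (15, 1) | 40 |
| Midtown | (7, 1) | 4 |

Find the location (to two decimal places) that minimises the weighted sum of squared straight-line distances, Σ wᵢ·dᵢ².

(4.25, 14.95)

The minimiser of Σwᵢ‖p−pᵢ‖² is the weighted centroid p* = (Σwᵢpᵢ)/(Σwᵢ).
Σwᵢ = 334.
Σwᵢxᵢ = 20·10 + 250·1 + 20·17 + 40·15 + 4·7 = 1418.
Σwᵢyᵢ = 20·7 + 250·19 + 20·3 + 40·1 + 4·1 = 4994.
x* = 1418/334 = 4.25, y* = 4994/334 = 14.95.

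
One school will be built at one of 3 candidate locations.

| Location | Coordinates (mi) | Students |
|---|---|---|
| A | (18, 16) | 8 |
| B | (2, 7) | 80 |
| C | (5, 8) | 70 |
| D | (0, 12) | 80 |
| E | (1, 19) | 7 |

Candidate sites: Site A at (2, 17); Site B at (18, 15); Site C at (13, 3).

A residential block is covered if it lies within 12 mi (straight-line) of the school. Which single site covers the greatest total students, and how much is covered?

Site A, covering 237

Coverage radius r = 12 mi; a point is covered iff (Δx)²+(Δy)² ≤ 12² = 144.
  Site A (2, 17): covers {B, C, D, E} → 237
  Site B (18, 15): covers {A} → 8
  Site C (13, 3): covers {B, C} → 150
Maximum coverage at Site A: 237 students.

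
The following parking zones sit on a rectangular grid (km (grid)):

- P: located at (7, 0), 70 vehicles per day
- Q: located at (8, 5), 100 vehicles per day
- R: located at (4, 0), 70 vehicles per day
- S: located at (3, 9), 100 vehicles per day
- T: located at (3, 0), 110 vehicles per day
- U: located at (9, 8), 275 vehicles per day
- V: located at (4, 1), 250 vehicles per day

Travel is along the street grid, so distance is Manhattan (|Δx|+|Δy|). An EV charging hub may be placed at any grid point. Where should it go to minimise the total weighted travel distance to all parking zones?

Manhattan distance separates: Σwᵢ(|x−xᵢ|+|y−yᵢ|) = Σwᵢ|x−xᵢ| + Σwᵢ|y−yᵢ|, so x and y are optimised independently as 1-D weighted medians.
Total weight W = 975; half = 487.5.
x-coordinate, sorted with cumulative weight:
  x=3 (S, w=100) cum 100
  x=3 (T, w=110) cum 210
  x=4 (R, w=70) cum 280
  x=4 (V, w=250) cum 530  ← median
  x=7 (P, w=70) cum 600
  x=8 (Q, w=100) cum 700
  x=9 (U, w=275) cum 975
⇒ x* = 4
y-coordinate, sorted with cumulative weight:
  y=0 (P, w=70) cum 70
  y=0 (R, w=70) cum 140
  y=0 (T, w=110) cum 250
  y=1 (V, w=250) cum 500  ← median
  y=5 (Q, w=100) cum 600
  y=8 (U, w=275) cum 875
  y=9 (S, w=100) cum 975
⇒ y* = 1

(4, 1)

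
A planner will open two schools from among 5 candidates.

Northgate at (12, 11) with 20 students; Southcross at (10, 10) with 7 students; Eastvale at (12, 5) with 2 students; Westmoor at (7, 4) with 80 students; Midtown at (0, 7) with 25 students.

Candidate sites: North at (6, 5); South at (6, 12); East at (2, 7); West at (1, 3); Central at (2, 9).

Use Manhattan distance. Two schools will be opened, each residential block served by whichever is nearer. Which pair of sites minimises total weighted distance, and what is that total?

Evaluate every pair (each demand assigned to the nearer of the two):
  {North, East}: total = 525
  {North, South}: total = 554
  {North, Central}: total = 575
  {North, West}: total = 600
  {South, West}: total = 893
  {South, East}: total = 896
  {West, Central}: total = 989
  {East, West}: total = 991
  {East, Central}: total = 1017
  {South, Central}: total = 1028
Best pair: {North, East} with total 525.

{North, East}, total 525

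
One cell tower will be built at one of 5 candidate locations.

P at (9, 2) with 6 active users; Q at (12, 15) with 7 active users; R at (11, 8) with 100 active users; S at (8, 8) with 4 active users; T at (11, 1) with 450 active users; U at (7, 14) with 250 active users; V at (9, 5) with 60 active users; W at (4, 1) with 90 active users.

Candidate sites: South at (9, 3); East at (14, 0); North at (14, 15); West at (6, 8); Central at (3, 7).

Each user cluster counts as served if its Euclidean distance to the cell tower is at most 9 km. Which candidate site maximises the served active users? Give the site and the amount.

West, covering 960

Coverage radius r = 9 km; a point is covered iff (Δx)²+(Δy)² ≤ 9² = 81.
  South (9, 3): covers {P, R, S, T, V, W} → 710
  East (14, 0): covers {P, R, T, V} → 616
  North (14, 15): covers {Q, R, U} → 357
  West (6, 8): covers {P, R, S, T, U, V, W} → 960
  Central (3, 7): covers {P, R, S, U, V, W} → 510
Maximum coverage at West: 960 active users.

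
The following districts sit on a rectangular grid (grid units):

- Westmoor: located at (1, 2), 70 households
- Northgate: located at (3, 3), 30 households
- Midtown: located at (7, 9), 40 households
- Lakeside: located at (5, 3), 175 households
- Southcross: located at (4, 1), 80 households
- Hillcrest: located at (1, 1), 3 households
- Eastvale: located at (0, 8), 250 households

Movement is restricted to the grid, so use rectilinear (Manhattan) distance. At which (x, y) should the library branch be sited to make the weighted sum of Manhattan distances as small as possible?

Manhattan distance separates: Σwᵢ(|x−xᵢ|+|y−yᵢ|) = Σwᵢ|x−xᵢ| + Σwᵢ|y−yᵢ|, so x and y are optimised independently as 1-D weighted medians.
Total weight W = 648; half = 324.
x-coordinate, sorted with cumulative weight:
  x=0 (Eastvale, w=250) cum 250
  x=1 (Westmoor, w=70) cum 320
  x=1 (Hillcrest, w=3) cum 323
  x=3 (Northgate, w=30) cum 353  ← median
  x=4 (Southcross, w=80) cum 433
  x=5 (Lakeside, w=175) cum 608
  x=7 (Midtown, w=40) cum 648
⇒ x* = 3
y-coordinate, sorted with cumulative weight:
  y=1 (Southcross, w=80) cum 80
  y=1 (Hillcrest, w=3) cum 83
  y=2 (Westmoor, w=70) cum 153
  y=3 (Northgate, w=30) cum 183
  y=3 (Lakeside, w=175) cum 358  ← median
  y=8 (Eastvale, w=250) cum 608
  y=9 (Midtown, w=40) cum 648
⇒ y* = 3

(3, 3)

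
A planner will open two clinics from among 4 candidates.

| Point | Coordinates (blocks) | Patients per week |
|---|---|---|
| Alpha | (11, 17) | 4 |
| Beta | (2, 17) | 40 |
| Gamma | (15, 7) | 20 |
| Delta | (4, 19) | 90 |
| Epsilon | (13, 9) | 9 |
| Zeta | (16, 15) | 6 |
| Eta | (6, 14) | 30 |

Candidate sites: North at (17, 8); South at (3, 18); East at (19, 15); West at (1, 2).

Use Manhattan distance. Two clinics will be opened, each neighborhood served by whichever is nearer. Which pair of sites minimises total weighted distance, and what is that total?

Evaluate every pair (each demand assigned to the nearer of the two):
  {North, South}: total = 659
  {South, East}: total = 872
  {South, West}: total = 1153
  {North, East}: total = 3053
  {North, West}: total = 3163
  {East, West}: total = 3176
Best pair: {North, South} with total 659.

{North, South}, total 659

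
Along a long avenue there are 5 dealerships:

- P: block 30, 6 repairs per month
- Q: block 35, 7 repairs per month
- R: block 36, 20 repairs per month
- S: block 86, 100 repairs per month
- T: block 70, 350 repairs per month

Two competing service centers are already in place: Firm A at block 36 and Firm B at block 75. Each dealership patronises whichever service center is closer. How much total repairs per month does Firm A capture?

The indifferent point is the midpoint (36+75)/2 = 55.5; dealerships left of it (closer to Firm A at 36) go to Firm A, those right go to Firm B.
  P at 30 (w=6) → Firm A
  Q at 35 (w=7) → Firm A
  R at 36 (w=20) → Firm A
  T at 70 (w=350) → Firm B
  S at 86 (w=100) → Firm B
Firm A captures 33; Firm B captures 450.

33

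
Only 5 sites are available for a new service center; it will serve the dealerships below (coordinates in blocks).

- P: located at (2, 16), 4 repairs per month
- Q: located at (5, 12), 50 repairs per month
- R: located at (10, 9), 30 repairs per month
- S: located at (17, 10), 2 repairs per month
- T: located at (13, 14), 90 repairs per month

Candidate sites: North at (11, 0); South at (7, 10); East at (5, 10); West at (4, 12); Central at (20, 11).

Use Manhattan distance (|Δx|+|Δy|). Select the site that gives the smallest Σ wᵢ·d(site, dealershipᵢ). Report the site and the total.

South, total 1284 blocks

Total weighted distance at each candidate:
  North (11, 0): total = 2772
  South (7, 10): total = 1284
  East (5, 10): total = 1420
  West (4, 12): total = 1364
  Central (20, 11): total = 2160
Minimum is at South with total 1284 blocks.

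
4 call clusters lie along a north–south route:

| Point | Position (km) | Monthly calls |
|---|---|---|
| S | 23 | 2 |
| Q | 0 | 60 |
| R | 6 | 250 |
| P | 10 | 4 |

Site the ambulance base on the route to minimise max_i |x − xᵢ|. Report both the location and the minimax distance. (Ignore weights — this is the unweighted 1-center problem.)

The 1-center on a line is the midpoint of the two extreme points: leftmost at 0, rightmost at 23.
Optimal location = (0 + 23)/2 = 11.5; maximum distance = (23 − 0)/2 = 11.5.

location 11.5, max distance 11.5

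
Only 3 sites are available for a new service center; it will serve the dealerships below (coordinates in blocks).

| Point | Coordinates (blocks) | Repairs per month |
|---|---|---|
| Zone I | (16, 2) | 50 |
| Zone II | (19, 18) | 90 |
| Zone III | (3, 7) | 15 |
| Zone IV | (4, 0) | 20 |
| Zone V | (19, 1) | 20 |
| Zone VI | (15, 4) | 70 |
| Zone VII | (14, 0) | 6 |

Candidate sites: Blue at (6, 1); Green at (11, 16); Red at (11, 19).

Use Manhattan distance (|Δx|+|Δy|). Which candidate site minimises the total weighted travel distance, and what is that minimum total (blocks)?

Total weighted distance at each candidate:
  Blue (6, 1): total = 4599
  Green (11, 16): total = 4259
  Red (11, 19): total = 4712
Minimum is at Green with total 4259 blocks.

Green, total 4259 blocks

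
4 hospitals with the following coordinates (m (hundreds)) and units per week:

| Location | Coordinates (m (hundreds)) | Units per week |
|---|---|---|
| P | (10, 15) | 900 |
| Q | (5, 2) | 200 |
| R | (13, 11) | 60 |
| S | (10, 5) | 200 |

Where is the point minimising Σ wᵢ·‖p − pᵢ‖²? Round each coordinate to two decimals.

(9.40, 11.44)

The minimiser of Σwᵢ‖p−pᵢ‖² is the weighted centroid p* = (Σwᵢpᵢ)/(Σwᵢ).
Σwᵢ = 1360.
Σwᵢxᵢ = 900·10 + 200·5 + 60·13 + 200·10 = 12780.
Σwᵢyᵢ = 900·15 + 200·2 + 60·11 + 200·5 = 15560.
x* = 12780/1360 = 9.40, y* = 15560/1360 = 11.44.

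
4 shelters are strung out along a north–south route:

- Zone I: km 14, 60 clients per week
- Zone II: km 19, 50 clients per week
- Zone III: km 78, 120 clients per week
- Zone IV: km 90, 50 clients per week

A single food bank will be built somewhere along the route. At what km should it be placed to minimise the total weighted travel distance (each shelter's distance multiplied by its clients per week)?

For a sum of weighted absolute distances on a line, the optimum is the weighted median (not the mean). Total weight W = 280; half-weight = 140.
Sort by position and accumulate weight:
  km 14 (Zone I, w=60) → cum 60
  km 19 (Zone II, w=50) → cum 110
  km 78 (Zone III, w=120) → cum 230  ≥ 140 → median here
  km 90 (Zone IV, w=50) → cum 280
Optimal location: km 78.

x = 78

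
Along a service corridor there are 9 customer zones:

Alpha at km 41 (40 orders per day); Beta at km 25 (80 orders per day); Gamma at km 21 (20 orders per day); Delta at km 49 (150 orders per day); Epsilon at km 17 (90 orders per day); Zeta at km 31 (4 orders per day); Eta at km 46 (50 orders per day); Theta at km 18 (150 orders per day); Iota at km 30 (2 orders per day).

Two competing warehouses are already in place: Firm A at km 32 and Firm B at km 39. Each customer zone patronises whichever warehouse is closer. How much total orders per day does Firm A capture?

The indifferent point is the midpoint (32+39)/2 = 35.5; customer zones left of it (closer to Firm A at 32) go to Firm A, those right go to Firm B.
  Epsilon at 17 (w=90) → Firm A
  Theta at 18 (w=150) → Firm A
  Gamma at 21 (w=20) → Firm A
  Beta at 25 (w=80) → Firm A
  Iota at 30 (w=2) → Firm A
  Zeta at 31 (w=4) → Firm A
  Alpha at 41 (w=40) → Firm B
  Eta at 46 (w=50) → Firm B
  Delta at 49 (w=150) → Firm B
Firm A captures 346; Firm B captures 240.

346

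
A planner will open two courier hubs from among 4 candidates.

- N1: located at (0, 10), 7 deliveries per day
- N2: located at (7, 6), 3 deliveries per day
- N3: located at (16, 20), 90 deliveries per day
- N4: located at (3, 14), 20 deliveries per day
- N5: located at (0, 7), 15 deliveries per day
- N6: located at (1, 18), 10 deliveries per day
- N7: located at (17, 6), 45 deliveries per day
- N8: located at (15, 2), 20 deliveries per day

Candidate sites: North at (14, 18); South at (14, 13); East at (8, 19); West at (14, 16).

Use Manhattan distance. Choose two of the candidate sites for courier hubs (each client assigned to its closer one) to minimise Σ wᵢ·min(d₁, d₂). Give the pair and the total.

Evaluate every pair (each demand assigned to the nearer of the two):
  {North, South}: total = 1881
  {South, West}: total = 2081
  {North, East}: total = 2116
  {East, West}: total = 2166
  {North, West}: total = 2171
  {South, East}: total = 2241
Best pair: {North, South} with total 1881.

{North, South}, total 1881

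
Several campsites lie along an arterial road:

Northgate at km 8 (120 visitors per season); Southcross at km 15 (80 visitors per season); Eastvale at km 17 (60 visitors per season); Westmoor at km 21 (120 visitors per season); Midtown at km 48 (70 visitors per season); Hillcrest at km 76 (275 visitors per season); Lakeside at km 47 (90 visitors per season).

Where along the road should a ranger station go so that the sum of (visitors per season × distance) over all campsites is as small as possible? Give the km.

x = 47

For a sum of weighted absolute distances on a line, the optimum is the weighted median (not the mean). Total weight W = 815; half-weight = 407.5.
Sort by position and accumulate weight:
  km 8 (Northgate, w=120) → cum 120
  km 15 (Southcross, w=80) → cum 200
  km 17 (Eastvale, w=60) → cum 260
  km 21 (Westmoor, w=120) → cum 380
  km 47 (Lakeside, w=90) → cum 470  ≥ 407.5 → median here
  km 48 (Midtown, w=70) → cum 540
  km 76 (Hillcrest, w=275) → cum 815
Optimal location: km 47.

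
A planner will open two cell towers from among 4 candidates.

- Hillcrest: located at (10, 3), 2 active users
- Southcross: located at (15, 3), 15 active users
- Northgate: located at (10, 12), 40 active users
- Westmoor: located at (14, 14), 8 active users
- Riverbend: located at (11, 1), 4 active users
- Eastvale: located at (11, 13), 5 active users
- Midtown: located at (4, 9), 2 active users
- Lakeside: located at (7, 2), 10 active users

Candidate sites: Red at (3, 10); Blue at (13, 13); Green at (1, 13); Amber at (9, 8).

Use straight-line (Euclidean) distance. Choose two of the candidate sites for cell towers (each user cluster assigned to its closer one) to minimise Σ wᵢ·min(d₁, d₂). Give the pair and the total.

Evaluate every pair (each demand assigned to the nearer of the two):
  {Blue, Amber}: total = 377.7
  {Red, Blue}: total = 461.0
  {Red, Amber}: total = 476.9
  {Green, Amber}: total = 484.0
  {Blue, Green}: total = 505.6
  {Red, Green}: total = 796.2
Best pair: {Blue, Amber} with total 377.7.

{Blue, Amber}, total 377.7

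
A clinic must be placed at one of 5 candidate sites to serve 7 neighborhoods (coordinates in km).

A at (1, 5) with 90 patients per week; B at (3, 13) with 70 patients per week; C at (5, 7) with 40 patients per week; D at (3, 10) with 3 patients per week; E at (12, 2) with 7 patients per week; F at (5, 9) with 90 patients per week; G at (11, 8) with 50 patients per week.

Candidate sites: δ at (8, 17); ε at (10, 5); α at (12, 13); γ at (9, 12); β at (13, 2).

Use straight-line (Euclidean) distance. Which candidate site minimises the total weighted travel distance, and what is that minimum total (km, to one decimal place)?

Total weighted distance at each candidate:
  δ (8, 17): total = 3493.9
  ε (10, 5): total = 2555.0
  α (12, 13): total = 3308.9
  γ (9, 12): total = 2404.3
  β (13, 2): total = 3849.6
Minimum is at γ with total 2404.3 km.

γ, total 2404.3 km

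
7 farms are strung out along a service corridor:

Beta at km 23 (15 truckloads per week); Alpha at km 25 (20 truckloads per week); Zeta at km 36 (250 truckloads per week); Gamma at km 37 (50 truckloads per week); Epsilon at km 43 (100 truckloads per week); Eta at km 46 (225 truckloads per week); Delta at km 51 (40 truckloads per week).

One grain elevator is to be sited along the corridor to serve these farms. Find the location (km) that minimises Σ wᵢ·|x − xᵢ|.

For a sum of weighted absolute distances on a line, the optimum is the weighted median (not the mean). Total weight W = 700; half-weight = 350.
Sort by position and accumulate weight:
  km 23 (Beta, w=15) → cum 15
  km 25 (Alpha, w=20) → cum 35
  km 36 (Zeta, w=250) → cum 285
  km 37 (Gamma, w=50) → cum 335
  km 43 (Epsilon, w=100) → cum 435  ≥ 350 → median here
  km 46 (Eta, w=225) → cum 660
  km 51 (Delta, w=40) → cum 700
Optimal location: km 43.

x = 43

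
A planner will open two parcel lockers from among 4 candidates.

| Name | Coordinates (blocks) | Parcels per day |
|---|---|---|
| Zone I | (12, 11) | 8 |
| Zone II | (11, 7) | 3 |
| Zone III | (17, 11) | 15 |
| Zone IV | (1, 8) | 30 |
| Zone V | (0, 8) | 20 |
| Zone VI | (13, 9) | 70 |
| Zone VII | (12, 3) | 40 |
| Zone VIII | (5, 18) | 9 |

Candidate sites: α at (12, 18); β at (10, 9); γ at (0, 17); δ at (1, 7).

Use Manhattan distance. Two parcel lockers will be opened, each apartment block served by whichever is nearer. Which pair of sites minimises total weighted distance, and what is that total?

Evaluate every pair (each demand assigned to the nearer of the two):
  {β, δ}: total = 902
  {β, γ}: total = 1240
  {α, β}: total = 1289
  {α, δ}: total = 1699
  {α, γ}: total = 2106
  {γ, δ}: total = 2154
Best pair: {β, δ} with total 902.

{β, δ}, total 902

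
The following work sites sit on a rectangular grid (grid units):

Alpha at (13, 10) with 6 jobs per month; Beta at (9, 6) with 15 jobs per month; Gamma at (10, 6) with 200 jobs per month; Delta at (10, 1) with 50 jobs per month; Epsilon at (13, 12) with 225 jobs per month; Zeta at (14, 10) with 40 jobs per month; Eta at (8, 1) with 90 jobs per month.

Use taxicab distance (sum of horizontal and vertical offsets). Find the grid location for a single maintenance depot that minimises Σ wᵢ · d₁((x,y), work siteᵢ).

Manhattan distance separates: Σwᵢ(|x−xᵢ|+|y−yᵢ|) = Σwᵢ|x−xᵢ| + Σwᵢ|y−yᵢ|, so x and y are optimised independently as 1-D weighted medians.
Total weight W = 626; half = 313.
x-coordinate, sorted with cumulative weight:
  x=8 (Eta, w=90) cum 90
  x=9 (Beta, w=15) cum 105
  x=10 (Gamma, w=200) cum 305
  x=10 (Delta, w=50) cum 355  ← median
  x=13 (Alpha, w=6) cum 361
  x=13 (Epsilon, w=225) cum 586
  x=14 (Zeta, w=40) cum 626
⇒ x* = 10
y-coordinate, sorted with cumulative weight:
  y=1 (Delta, w=50) cum 50
  y=1 (Eta, w=90) cum 140
  y=6 (Beta, w=15) cum 155
  y=6 (Gamma, w=200) cum 355  ← median
  y=10 (Alpha, w=6) cum 361
  y=10 (Zeta, w=40) cum 401
  y=12 (Epsilon, w=225) cum 626
⇒ y* = 6

(10, 6)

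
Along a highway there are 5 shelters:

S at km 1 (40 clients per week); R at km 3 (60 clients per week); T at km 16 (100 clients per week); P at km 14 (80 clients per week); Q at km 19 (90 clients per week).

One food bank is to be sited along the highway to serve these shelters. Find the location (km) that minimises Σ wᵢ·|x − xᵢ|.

For a sum of weighted absolute distances on a line, the optimum is the weighted median (not the mean). Total weight W = 370; half-weight = 185.
Sort by position and accumulate weight:
  km 1 (S, w=40) → cum 40
  km 3 (R, w=60) → cum 100
  km 14 (P, w=80) → cum 180
  km 16 (T, w=100) → cum 280  ≥ 185 → median here
  km 19 (Q, w=90) → cum 370
Optimal location: km 16.

x = 16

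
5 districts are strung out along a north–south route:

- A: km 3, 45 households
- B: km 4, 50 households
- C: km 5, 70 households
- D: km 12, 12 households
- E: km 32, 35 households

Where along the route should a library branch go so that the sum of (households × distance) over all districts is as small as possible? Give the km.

For a sum of weighted absolute distances on a line, the optimum is the weighted median (not the mean). Total weight W = 212; half-weight = 106.
Sort by position and accumulate weight:
  km 3 (A, w=45) → cum 45
  km 4 (B, w=50) → cum 95
  km 5 (C, w=70) → cum 165  ≥ 106 → median here
  km 12 (D, w=12) → cum 177
  km 32 (E, w=35) → cum 212
Optimal location: km 5.

x = 5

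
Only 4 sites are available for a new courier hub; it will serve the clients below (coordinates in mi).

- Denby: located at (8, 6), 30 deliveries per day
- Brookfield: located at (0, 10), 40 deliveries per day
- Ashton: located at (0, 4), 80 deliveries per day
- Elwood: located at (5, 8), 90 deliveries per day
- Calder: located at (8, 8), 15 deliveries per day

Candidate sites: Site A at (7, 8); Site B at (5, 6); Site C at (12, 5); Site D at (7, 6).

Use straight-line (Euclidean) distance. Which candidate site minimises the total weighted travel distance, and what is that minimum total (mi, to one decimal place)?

Site B, total 1011.0 mi

Total weighted distance at each candidate:
  Site A (7, 8): total = 1198.3
  Site B (5, 6): total = 1011.0
  Site C (12, 5): total = 2367.4
  Site D (7, 6): total = 1223.0
Minimum is at Site B with total 1011.0 mi.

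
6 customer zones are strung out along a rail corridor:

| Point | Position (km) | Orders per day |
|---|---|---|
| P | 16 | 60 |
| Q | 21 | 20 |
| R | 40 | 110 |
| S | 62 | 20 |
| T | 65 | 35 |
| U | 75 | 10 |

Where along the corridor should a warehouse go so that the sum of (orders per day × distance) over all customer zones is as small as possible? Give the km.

For a sum of weighted absolute distances on a line, the optimum is the weighted median (not the mean). Total weight W = 255; half-weight = 127.5.
Sort by position and accumulate weight:
  km 16 (P, w=60) → cum 60
  km 21 (Q, w=20) → cum 80
  km 40 (R, w=110) → cum 190  ≥ 127.5 → median here
  km 62 (S, w=20) → cum 210
  km 65 (T, w=35) → cum 245
  km 75 (U, w=10) → cum 255
Optimal location: km 40.

x = 40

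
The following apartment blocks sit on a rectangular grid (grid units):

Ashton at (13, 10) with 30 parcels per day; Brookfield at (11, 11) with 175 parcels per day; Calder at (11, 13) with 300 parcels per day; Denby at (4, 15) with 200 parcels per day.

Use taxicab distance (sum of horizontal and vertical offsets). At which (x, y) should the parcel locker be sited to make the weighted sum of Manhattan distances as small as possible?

Manhattan distance separates: Σwᵢ(|x−xᵢ|+|y−yᵢ|) = Σwᵢ|x−xᵢ| + Σwᵢ|y−yᵢ|, so x and y are optimised independently as 1-D weighted medians.
Total weight W = 705; half = 352.5.
x-coordinate, sorted with cumulative weight:
  x=4 (Denby, w=200) cum 200
  x=11 (Brookfield, w=175) cum 375  ← median
  x=11 (Calder, w=300) cum 675
  x=13 (Ashton, w=30) cum 705
⇒ x* = 11
y-coordinate, sorted with cumulative weight:
  y=10 (Ashton, w=30) cum 30
  y=11 (Brookfield, w=175) cum 205
  y=13 (Calder, w=300) cum 505  ← median
  y=15 (Denby, w=200) cum 705
⇒ y* = 13

(11, 13)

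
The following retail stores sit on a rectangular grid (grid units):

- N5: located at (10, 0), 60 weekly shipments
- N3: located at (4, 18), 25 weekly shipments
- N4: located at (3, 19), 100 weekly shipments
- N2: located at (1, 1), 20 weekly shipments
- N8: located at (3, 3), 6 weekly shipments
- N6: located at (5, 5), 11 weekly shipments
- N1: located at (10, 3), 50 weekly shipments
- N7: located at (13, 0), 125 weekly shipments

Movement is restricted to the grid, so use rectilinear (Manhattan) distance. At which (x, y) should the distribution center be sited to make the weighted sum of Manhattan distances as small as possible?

Manhattan distance separates: Σwᵢ(|x−xᵢ|+|y−yᵢ|) = Σwᵢ|x−xᵢ| + Σwᵢ|y−yᵢ|, so x and y are optimised independently as 1-D weighted medians.
Total weight W = 397; half = 198.5.
x-coordinate, sorted with cumulative weight:
  x=1 (N2, w=20) cum 20
  x=3 (N4, w=100) cum 120
  x=3 (N8, w=6) cum 126
  x=4 (N3, w=25) cum 151
  x=5 (N6, w=11) cum 162
  x=10 (N5, w=60) cum 222  ← median
  x=10 (N1, w=50) cum 272
  x=13 (N7, w=125) cum 397
⇒ x* = 10
y-coordinate, sorted with cumulative weight:
  y=0 (N5, w=60) cum 60
  y=0 (N7, w=125) cum 185
  y=1 (N2, w=20) cum 205  ← median
  y=3 (N8, w=6) cum 211
  y=3 (N1, w=50) cum 261
  y=5 (N6, w=11) cum 272
  y=18 (N3, w=25) cum 297
  y=19 (N4, w=100) cum 397
⇒ y* = 1

(10, 1)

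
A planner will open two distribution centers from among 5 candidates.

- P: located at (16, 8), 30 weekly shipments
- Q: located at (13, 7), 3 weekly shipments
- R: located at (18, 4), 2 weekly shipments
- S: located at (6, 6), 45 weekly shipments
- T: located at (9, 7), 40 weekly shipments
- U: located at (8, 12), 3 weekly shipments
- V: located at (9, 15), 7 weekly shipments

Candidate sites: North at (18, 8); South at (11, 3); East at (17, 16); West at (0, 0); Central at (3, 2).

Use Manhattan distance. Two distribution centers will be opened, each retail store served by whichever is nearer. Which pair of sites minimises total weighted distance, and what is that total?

{North, South}, total 820

Evaluate every pair (each demand assigned to the nearer of the two):
  {North, South}: total = 820
  {North, Central}: total = 955
  {South, East}: total = 1003
  {South, Central}: total = 1023
  {South, West}: total = 1068
  {North, West}: total = 1180
  {East, Central}: total = 1192
  {North, East}: total = 1218
  {West, Central}: total = 1582
  {East, West}: total = 1617
Best pair: {North, South} with total 820.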